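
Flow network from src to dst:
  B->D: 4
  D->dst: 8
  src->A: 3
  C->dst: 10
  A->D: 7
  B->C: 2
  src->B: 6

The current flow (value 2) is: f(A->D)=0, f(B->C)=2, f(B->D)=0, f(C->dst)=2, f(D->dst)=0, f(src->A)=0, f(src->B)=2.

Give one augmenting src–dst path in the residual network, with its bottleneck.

src->B->D->dst, bottleneck 4

Residual along src->B->D->dst: src->B: 4, B->D: 4, D->dst: 8.
Bottleneck = min = 4.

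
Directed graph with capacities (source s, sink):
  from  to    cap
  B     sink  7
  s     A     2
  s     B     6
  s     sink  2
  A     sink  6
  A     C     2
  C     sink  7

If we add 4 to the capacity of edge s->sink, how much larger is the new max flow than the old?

Original max flow = 10.
After raising cap(s->sink), augmenting paths through that edge carry 4 more units.
New max flow = 14. Increase = 4.

4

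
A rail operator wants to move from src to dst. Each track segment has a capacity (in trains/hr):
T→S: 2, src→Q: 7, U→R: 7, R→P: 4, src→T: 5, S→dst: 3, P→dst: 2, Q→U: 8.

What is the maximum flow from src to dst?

4

Augment src→T→S→dst: bottleneck 2. Total 2.
Augment src→Q→U→R→P→dst: bottleneck 2. Total 4.
No augmenting path remains in the residual graph.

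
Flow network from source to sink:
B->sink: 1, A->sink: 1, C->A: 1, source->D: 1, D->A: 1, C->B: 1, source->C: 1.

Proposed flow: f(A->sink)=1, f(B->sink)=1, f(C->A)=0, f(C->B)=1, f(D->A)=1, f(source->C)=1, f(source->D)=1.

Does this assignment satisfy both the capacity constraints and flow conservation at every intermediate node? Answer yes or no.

Yes

Every edge has 0 ≤ f(e) ≤ cap(e).
At each intermediate node, inflow equals outflow.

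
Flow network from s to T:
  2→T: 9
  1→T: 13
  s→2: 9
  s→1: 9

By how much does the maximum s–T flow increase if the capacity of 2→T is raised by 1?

0

Original max flow = 18.
Edge 2→T does not cross the min cut (source side {s}), so extra capacity there cannot help.
New max flow = 18. Increase = 0.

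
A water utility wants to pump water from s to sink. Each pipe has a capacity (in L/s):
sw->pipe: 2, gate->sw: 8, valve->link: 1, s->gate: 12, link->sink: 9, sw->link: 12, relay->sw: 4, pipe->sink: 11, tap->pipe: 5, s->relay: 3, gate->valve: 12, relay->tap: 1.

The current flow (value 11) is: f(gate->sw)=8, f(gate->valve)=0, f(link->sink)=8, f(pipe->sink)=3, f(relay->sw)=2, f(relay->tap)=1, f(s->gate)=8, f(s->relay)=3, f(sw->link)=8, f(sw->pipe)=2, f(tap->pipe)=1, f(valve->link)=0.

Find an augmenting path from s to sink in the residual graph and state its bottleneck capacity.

s->gate->valve->link->sink, bottleneck 1

Residual along s->gate->valve->link->sink: s->gate: 4, gate->valve: 12, valve->link: 1, link->sink: 1.
Bottleneck = min = 1.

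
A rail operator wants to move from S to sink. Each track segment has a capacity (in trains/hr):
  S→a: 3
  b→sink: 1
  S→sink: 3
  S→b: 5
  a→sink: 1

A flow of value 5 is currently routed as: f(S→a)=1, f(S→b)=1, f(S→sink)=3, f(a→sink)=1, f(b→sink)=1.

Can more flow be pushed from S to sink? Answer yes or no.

Residual reachable from S: {S, a, b}; sink is not reachable.
Saturated cut: S→sink, a→sink, b→sink with total capacity 5 = current flow value. Flow is maximum.

No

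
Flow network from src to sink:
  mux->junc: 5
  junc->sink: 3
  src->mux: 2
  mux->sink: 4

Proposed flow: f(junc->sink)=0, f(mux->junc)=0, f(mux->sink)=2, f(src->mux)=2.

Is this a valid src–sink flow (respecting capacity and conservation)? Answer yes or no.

Every edge has 0 ≤ f(e) ≤ cap(e).
At each intermediate node, inflow equals outflow.

Yes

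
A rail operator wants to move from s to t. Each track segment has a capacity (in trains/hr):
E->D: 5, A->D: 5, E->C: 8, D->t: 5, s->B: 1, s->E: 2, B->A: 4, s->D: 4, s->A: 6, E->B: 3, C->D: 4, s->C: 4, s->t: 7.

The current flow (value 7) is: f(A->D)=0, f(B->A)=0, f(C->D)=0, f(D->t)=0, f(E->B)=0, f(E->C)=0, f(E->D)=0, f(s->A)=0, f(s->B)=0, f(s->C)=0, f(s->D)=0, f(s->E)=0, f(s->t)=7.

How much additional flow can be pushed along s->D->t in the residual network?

4

Residual capacities along the path: s->D: 4, D->t: 5.
Minimum is 4.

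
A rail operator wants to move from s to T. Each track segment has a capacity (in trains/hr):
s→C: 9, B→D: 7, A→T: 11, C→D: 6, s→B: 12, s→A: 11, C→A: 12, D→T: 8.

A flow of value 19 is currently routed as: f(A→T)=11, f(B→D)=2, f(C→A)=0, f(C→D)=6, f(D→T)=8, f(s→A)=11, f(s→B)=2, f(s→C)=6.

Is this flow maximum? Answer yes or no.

Residual reachable from s: {A, B, C, D, s}; T is not reachable.
Saturated cut: A→T, D→T with total capacity 19 = current flow value. Flow is maximum.

Yes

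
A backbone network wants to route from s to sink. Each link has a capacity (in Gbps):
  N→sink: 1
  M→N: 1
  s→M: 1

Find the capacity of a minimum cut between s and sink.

1

Max flow = 1 (via 1 augmenting path).
In the residual at optimum, the set reachable from s is {s}.
Cut edges: s→M (cap 1). Sum = 1.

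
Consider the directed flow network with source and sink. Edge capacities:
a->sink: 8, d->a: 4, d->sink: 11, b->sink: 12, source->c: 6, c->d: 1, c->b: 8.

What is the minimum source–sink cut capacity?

6

Max flow = 6 (via 2 augmenting paths).
In the residual at optimum, the set reachable from source is {source}.
Cut edges: source->c (cap 6). Sum = 6.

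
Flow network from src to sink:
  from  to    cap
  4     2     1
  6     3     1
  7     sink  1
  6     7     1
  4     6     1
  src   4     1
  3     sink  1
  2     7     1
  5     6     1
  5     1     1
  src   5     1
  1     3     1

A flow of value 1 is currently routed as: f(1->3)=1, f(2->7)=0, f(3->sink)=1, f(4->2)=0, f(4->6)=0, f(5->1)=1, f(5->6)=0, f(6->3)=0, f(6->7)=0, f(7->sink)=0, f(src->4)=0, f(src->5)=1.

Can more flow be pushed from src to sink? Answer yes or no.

Residual path src->4->6->7->sink has bottleneck 1 > 0.
Pushing 1 along it raises the flow to 2, so the given flow is not maximum.

Yes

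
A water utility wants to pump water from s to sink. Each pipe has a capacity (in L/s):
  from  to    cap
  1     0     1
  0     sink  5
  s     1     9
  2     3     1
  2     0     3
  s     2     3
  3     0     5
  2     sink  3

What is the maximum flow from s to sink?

Augment s->2->sink: bottleneck 3. Total 3.
Augment s->1->0->sink: bottleneck 1. Total 4.
No augmenting path remains in the residual graph.

4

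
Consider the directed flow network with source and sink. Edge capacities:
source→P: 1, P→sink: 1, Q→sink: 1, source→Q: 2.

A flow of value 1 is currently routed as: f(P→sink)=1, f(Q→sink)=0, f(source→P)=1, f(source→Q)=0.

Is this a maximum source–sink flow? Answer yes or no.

Residual path source→Q→sink has bottleneck 1 > 0.
Pushing 1 along it raises the flow to 2, so the given flow is not maximum.

No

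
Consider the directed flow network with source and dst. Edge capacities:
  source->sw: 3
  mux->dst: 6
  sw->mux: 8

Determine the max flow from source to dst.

3

Augment source->sw->mux->dst: bottleneck 3. Total 3.
No augmenting path remains in the residual graph.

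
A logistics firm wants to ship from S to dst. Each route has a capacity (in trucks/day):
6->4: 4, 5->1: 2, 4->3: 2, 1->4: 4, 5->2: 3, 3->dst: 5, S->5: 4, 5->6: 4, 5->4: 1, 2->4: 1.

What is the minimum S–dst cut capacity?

2

Max flow = 2 (via 2 augmenting paths).
In the residual at optimum, the set reachable from S is {1, 2, 4, 5, 6, S}.
Cut edges: 4->3 (cap 2). Sum = 2.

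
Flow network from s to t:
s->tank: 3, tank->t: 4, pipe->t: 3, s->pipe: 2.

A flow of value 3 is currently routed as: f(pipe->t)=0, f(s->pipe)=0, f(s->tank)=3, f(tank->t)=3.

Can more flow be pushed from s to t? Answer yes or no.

Residual path s->pipe->t has bottleneck 2 > 0.
Pushing 2 along it raises the flow to 5, so the given flow is not maximum.

Yes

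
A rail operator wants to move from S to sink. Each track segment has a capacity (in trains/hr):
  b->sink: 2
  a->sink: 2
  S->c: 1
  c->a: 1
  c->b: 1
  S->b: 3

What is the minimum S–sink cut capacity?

Max flow = 3 (via 2 augmenting paths).
In the residual at optimum, the set reachable from S is {S, b}.
Cut edges: S->c (cap 1), b->sink (cap 2). Sum = 3.

3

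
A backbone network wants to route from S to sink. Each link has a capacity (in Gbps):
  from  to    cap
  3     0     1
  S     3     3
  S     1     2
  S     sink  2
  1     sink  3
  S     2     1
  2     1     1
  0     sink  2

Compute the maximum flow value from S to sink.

6

Augment S→sink: bottleneck 2. Total 2.
Augment S→1→sink: bottleneck 2. Total 4.
Augment S→2→1→sink: bottleneck 1. Total 5.
Augment S→3→0→sink: bottleneck 1. Total 6.
No augmenting path remains in the residual graph.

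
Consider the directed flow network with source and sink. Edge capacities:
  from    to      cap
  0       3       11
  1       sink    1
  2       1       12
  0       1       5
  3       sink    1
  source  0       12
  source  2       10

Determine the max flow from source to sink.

2

Augment source->0->3->sink: bottleneck 1. Total 1.
Augment source->0->1->sink: bottleneck 1. Total 2.
No augmenting path remains in the residual graph.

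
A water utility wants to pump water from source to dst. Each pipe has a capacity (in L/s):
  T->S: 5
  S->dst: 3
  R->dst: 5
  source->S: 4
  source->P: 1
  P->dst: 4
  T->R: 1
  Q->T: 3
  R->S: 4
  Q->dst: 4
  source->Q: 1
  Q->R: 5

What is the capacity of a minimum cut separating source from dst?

5

Max flow = 5 (via 3 augmenting paths).
In the residual at optimum, the set reachable from source is {S, source}.
Cut edges: source->Q (cap 1), source->P (cap 1), S->dst (cap 3). Sum = 5.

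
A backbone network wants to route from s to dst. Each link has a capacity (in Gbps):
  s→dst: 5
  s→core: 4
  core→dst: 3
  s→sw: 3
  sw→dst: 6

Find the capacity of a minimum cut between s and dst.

11

Max flow = 11 (via 3 augmenting paths).
In the residual at optimum, the set reachable from s is {core, s}.
Cut edges: s→sw (cap 3), s→dst (cap 5), core→dst (cap 3). Sum = 11.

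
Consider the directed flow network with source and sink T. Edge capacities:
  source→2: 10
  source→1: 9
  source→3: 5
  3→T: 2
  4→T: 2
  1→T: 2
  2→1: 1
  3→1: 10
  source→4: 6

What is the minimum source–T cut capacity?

6

Max flow = 6 (via 3 augmenting paths).
In the residual at optimum, the set reachable from source is {1, 2, 3, 4, source}.
Cut edges: 3→T (cap 2), 1→T (cap 2), 4→T (cap 2). Sum = 6.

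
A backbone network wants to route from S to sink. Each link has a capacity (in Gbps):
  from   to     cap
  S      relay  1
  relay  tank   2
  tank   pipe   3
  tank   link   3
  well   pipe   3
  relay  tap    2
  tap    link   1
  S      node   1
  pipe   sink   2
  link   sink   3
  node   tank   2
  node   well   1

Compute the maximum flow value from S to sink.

Augment S->relay->tap->link->sink: bottleneck 1. Total 1.
Augment S->node->tank->link->sink: bottleneck 1. Total 2.
No augmenting path remains in the residual graph.

2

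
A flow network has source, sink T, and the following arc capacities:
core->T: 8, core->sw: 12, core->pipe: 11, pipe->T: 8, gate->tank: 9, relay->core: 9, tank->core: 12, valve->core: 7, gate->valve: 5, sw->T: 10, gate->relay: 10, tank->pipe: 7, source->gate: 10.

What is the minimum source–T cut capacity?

Max flow = 10 (via 3 augmenting paths).
In the residual at optimum, the set reachable from source is {source}.
Cut edges: source->gate (cap 10). Sum = 10.

10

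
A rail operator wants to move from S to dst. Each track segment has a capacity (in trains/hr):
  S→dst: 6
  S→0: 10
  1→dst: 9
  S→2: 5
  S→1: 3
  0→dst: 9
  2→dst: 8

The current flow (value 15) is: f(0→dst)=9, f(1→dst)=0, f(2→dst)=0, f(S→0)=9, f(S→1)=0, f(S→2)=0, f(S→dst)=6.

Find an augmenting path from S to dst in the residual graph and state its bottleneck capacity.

S→2→dst, bottleneck 5

Residual along S→2→dst: S→2: 5, 2→dst: 8.
Bottleneck = min = 5.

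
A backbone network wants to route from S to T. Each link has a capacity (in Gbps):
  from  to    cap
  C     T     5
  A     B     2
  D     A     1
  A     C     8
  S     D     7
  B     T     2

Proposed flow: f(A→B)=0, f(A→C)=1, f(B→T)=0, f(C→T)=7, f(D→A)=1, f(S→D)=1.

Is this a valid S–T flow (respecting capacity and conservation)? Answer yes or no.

No

Capacity violated on C→T: flow 7 > capacity 5.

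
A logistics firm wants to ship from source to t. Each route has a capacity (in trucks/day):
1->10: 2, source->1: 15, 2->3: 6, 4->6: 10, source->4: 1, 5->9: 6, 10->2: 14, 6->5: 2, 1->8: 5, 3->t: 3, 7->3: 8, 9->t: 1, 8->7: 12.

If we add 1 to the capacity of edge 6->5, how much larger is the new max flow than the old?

Original max flow = 4.
Edge 6->5 does not cross the min cut (source side {1, 10, 2, 3, 7, 8, source}), so extra capacity there cannot help.
New max flow = 4. Increase = 0.

0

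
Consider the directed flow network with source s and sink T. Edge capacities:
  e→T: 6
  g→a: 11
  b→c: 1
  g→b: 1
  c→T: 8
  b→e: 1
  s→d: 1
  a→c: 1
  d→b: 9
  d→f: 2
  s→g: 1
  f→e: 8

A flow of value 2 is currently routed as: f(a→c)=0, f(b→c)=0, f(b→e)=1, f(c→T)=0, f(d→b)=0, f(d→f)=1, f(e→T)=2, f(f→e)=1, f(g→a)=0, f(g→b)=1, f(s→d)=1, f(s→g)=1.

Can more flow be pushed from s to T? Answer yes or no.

No

Residual reachable from s: {s}; T is not reachable.
Saturated cut: s→d, s→g with total capacity 2 = current flow value. Flow is maximum.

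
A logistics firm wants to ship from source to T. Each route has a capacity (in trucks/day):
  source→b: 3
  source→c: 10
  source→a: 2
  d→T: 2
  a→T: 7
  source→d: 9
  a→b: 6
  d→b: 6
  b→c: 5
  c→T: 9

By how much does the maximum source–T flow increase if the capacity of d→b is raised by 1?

Original max flow = 13.
Edge d→b does not cross the min cut (source side {b, c, d, source}), so extra capacity there cannot help.
New max flow = 13. Increase = 0.

0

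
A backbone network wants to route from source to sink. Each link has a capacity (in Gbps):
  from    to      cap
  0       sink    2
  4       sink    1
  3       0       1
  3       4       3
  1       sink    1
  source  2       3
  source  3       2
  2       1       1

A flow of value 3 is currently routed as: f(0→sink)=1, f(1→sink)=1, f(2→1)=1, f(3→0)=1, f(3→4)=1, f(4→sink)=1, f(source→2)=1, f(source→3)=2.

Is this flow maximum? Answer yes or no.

Residual reachable from source: {2, source}; sink is not reachable.
Saturated cut: source→3, 2→1 with total capacity 3 = current flow value. Flow is maximum.

Yes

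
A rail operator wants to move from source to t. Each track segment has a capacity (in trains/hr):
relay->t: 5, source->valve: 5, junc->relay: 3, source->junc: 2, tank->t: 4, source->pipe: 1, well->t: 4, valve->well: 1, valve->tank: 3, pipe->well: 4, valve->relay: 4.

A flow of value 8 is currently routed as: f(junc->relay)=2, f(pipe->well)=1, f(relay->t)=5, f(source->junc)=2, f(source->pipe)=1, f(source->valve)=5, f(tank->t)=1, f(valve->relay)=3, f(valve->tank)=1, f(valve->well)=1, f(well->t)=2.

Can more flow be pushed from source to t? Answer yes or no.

No

Residual reachable from source: {source}; t is not reachable.
Saturated cut: source->valve, source->junc, source->pipe with total capacity 8 = current flow value. Flow is maximum.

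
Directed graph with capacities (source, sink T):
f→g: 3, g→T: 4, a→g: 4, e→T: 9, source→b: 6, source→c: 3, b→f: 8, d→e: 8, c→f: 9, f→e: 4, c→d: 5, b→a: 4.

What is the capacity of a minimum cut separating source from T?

9

Max flow = 9 (via 4 augmenting paths).
In the residual at optimum, the set reachable from source is {source}.
Cut edges: source→b (cap 6), source→c (cap 3). Sum = 9.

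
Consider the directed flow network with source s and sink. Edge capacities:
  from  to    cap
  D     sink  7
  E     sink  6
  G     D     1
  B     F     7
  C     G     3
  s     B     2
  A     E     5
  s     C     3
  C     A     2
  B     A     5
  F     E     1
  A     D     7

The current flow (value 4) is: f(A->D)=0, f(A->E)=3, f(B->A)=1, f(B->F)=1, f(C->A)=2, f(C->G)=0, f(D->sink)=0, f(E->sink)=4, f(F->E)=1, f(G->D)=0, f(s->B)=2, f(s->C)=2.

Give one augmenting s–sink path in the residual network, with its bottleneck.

s->C->G->D->sink, bottleneck 1

Residual along s->C->G->D->sink: s->C: 1, C->G: 3, G->D: 1, D->sink: 7.
Bottleneck = min = 1.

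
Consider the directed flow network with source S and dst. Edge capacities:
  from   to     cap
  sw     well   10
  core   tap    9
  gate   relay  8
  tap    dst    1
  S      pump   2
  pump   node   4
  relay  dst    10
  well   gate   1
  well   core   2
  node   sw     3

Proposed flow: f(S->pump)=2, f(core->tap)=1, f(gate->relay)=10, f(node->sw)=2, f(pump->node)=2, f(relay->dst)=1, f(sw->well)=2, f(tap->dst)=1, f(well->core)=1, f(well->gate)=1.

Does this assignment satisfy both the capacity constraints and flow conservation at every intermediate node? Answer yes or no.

No

Capacity violated on gate->relay: flow 10 > capacity 8.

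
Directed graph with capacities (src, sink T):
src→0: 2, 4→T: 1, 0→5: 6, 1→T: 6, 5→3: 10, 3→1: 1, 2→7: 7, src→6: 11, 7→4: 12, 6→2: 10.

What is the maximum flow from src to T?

2

Augment src→6→2→7→4→T: bottleneck 1. Total 1.
Augment src→0→5→3→1→T: bottleneck 1. Total 2.
No augmenting path remains in the residual graph.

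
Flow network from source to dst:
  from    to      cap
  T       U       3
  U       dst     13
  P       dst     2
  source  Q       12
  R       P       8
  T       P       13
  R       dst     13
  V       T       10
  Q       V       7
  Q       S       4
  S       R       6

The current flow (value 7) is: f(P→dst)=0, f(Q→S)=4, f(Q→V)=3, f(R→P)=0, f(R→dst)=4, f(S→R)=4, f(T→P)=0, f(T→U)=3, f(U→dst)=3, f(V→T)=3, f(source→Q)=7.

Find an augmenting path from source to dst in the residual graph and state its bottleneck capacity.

source→Q→V→T→P→dst, bottleneck 2

Residual along source→Q→V→T→P→dst: source→Q: 5, Q→V: 4, V→T: 7, T→P: 13, P→dst: 2.
Bottleneck = min = 2.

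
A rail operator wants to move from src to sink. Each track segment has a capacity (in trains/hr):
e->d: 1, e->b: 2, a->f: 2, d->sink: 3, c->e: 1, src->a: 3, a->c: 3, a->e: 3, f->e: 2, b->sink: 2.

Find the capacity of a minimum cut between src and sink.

Max flow = 3 (via 2 augmenting paths).
In the residual at optimum, the set reachable from src is {src}.
Cut edges: src->a (cap 3). Sum = 3.

3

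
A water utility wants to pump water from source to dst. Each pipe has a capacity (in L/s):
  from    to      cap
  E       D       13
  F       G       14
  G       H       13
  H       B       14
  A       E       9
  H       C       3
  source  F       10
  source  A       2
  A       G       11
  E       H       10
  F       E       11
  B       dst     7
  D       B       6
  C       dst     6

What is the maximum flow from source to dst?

10

Augment source->F->E->H->C->dst: bottleneck 3. Total 3.
Augment source->F->E->H->B->dst: bottleneck 7. Total 10.
No augmenting path remains in the residual graph.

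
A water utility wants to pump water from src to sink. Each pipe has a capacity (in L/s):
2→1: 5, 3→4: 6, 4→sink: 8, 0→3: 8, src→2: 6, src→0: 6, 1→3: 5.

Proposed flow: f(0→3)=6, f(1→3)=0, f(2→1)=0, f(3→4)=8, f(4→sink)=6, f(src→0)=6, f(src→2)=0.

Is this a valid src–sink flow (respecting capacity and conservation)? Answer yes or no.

Capacity violated on 3→4: flow 8 > capacity 6.

No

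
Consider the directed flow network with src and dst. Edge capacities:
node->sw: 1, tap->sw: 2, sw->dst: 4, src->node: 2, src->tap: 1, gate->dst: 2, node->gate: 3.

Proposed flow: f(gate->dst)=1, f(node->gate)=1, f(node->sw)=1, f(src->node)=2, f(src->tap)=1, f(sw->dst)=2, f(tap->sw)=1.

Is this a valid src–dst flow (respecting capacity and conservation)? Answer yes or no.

Every edge has 0 ≤ f(e) ≤ cap(e).
At each intermediate node, inflow equals outflow.

Yes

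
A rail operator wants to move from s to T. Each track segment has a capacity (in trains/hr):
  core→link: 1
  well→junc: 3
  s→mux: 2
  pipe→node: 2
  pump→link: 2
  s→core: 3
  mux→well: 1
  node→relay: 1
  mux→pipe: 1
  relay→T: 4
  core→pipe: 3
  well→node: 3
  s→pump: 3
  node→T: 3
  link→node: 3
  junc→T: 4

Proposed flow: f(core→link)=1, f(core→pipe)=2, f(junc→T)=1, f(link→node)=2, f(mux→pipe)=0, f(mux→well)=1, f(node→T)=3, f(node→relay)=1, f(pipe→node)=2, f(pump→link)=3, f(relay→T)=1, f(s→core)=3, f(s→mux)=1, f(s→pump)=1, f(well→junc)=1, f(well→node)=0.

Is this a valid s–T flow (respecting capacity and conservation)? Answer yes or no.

Capacity violated on pump→link: flow 3 > capacity 2.

No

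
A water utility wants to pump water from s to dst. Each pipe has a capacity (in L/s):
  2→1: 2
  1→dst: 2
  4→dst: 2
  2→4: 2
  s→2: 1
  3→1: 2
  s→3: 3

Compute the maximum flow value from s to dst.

3

Augment s→3→1→dst: bottleneck 2. Total 2.
Augment s→2→4→dst: bottleneck 1. Total 3.
No augmenting path remains in the residual graph.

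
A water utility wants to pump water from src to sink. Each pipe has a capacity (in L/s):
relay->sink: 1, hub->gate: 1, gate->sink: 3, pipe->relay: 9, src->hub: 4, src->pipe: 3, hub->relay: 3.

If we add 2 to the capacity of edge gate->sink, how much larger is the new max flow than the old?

Original max flow = 2.
Edge gate->sink does not cross the min cut (source side {hub, pipe, relay, src}), so extra capacity there cannot help.
New max flow = 2. Increase = 0.

0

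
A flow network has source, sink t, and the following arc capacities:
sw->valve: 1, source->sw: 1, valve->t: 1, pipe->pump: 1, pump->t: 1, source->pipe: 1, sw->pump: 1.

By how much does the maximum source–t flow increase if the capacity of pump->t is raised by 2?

0

Original max flow = 2.
Edge pump->t does not cross the min cut (source side {source}), so extra capacity there cannot help.
New max flow = 2. Increase = 0.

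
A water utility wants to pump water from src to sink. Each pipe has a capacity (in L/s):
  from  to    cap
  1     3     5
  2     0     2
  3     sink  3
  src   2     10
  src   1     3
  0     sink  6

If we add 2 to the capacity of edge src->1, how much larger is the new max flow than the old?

0

Original max flow = 5.
Even with extra capacity on src->1, another cut of capacity 5 remains binding.
New max flow = 5. Increase = 0.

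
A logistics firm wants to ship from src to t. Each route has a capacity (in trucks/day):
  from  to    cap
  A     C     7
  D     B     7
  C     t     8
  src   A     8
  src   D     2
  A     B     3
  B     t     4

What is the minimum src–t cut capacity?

Max flow = 10 (via 3 augmenting paths).
In the residual at optimum, the set reachable from src is {src}.
Cut edges: src→A (cap 8), src→D (cap 2). Sum = 10.

10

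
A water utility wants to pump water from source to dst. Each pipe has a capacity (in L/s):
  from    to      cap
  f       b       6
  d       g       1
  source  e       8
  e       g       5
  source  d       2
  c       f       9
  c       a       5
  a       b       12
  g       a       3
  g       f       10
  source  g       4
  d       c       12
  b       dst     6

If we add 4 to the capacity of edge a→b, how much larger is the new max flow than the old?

Original max flow = 6.
Edge a→b does not cross the min cut (source side {a, b, c, d, e, f, g, source}), so extra capacity there cannot help.
New max flow = 6. Increase = 0.

0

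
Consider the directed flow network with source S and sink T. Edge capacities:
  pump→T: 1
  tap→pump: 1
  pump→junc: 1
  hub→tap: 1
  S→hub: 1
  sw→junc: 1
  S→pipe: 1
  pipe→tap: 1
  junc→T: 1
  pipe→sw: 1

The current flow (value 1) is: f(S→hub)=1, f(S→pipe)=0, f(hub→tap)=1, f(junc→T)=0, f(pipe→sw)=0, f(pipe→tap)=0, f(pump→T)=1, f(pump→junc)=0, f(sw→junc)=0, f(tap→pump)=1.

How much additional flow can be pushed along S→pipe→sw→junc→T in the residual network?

Residual capacities along the path: S→pipe: 1, pipe→sw: 1, sw→junc: 1, junc→T: 1.
Minimum is 1.

1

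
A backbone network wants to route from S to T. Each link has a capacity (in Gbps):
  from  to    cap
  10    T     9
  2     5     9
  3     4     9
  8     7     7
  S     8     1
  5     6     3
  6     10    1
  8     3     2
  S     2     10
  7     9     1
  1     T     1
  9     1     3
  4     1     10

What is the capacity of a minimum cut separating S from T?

2

Max flow = 2 (via 2 augmenting paths).
In the residual at optimum, the set reachable from S is {2, 5, 6, S}.
Cut edges: 6→10 (cap 1), S→8 (cap 1). Sum = 2.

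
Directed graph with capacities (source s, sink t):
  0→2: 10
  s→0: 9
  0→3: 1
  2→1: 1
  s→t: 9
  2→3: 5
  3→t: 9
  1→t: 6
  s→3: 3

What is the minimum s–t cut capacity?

19

Max flow = 19 (via 5 augmenting paths).
In the residual at optimum, the set reachable from s is {0, 2, s}.
Cut edges: s→3 (cap 3), s→t (cap 9), 0→3 (cap 1), 2→1 (cap 1), 2→3 (cap 5). Sum = 19.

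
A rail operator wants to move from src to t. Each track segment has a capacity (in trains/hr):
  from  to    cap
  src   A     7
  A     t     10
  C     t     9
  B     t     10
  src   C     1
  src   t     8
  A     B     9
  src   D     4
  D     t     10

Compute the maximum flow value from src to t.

20

Augment src->t: bottleneck 8. Total 8.
Augment src->C->t: bottleneck 1. Total 9.
Augment src->A->t: bottleneck 7. Total 16.
Augment src->D->t: bottleneck 4. Total 20.
No augmenting path remains in the residual graph.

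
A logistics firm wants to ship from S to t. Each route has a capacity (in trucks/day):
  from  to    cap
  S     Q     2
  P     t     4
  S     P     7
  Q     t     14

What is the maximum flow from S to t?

6

Augment S->P->t: bottleneck 4. Total 4.
Augment S->Q->t: bottleneck 2. Total 6.
No augmenting path remains in the residual graph.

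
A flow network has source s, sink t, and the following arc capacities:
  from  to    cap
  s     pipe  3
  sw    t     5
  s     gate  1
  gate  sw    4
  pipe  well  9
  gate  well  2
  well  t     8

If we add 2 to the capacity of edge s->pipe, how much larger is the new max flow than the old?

Original max flow = 4.
After raising cap(s->pipe), augmenting paths through that edge carry 2 more units.
New max flow = 6. Increase = 2.

2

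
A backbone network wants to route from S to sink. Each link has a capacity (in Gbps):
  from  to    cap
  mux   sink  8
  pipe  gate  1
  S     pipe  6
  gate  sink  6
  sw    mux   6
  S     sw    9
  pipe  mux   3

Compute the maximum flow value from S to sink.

9

Augment S→sw→mux→sink: bottleneck 6. Total 6.
Augment S→pipe→mux→sink: bottleneck 2. Total 8.
Augment S→pipe→gate→sink: bottleneck 1. Total 9.
No augmenting path remains in the residual graph.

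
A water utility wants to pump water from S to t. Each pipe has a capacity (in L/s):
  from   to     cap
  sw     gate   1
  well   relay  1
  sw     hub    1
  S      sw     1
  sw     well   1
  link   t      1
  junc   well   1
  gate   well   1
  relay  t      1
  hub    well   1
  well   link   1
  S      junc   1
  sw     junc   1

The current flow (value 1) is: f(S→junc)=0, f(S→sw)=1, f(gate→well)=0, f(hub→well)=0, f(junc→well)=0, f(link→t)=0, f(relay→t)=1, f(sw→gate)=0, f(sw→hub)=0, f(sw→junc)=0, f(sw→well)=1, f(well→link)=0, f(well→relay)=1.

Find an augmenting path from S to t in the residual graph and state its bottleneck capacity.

S→junc→well→link→t, bottleneck 1

Residual along S→junc→well→link→t: S→junc: 1, junc→well: 1, well→link: 1, link→t: 1.
Bottleneck = min = 1.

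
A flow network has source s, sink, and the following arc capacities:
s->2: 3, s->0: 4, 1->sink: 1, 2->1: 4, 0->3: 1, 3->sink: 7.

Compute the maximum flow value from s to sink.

Augment s->0->3->sink: bottleneck 1. Total 1.
Augment s->2->1->sink: bottleneck 1. Total 2.
No augmenting path remains in the residual graph.

2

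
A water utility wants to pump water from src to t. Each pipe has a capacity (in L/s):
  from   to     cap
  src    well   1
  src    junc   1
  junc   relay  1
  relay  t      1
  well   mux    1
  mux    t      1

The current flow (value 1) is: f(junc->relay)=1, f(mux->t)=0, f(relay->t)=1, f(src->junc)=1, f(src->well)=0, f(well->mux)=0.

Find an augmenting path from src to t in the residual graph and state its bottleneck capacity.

Residual along src->well->mux->t: src->well: 1, well->mux: 1, mux->t: 1.
Bottleneck = min = 1.

src->well->mux->t, bottleneck 1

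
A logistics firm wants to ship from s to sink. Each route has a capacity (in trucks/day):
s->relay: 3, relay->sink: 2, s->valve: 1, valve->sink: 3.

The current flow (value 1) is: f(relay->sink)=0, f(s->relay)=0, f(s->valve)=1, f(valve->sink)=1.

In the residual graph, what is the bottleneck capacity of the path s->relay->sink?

2

Residual capacities along the path: s->relay: 3, relay->sink: 2.
Minimum is 2.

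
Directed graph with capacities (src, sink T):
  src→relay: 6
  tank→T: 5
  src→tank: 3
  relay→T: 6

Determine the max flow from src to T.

9

Augment src→relay→T: bottleneck 6. Total 6.
Augment src→tank→T: bottleneck 3. Total 9.
No augmenting path remains in the residual graph.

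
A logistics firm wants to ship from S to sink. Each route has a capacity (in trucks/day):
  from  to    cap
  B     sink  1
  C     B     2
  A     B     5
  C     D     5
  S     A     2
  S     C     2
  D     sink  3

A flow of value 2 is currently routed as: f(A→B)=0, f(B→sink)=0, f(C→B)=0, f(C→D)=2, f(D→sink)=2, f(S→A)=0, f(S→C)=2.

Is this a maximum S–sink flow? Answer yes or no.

Residual path S→A→B→sink has bottleneck 1 > 0.
Pushing 1 along it raises the flow to 3, so the given flow is not maximum.

No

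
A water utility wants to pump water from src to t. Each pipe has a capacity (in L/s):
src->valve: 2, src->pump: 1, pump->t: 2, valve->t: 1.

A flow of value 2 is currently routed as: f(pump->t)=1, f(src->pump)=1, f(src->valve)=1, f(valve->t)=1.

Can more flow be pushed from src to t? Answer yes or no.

No

Residual reachable from src: {src, valve}; t is not reachable.
Saturated cut: src->pump, valve->t with total capacity 2 = current flow value. Flow is maximum.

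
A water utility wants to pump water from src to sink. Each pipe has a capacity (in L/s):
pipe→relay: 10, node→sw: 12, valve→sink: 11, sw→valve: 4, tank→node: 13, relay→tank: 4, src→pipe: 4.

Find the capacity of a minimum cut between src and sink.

4

Max flow = 4 (via 1 augmenting path).
In the residual at optimum, the set reachable from src is {src}.
Cut edges: src→pipe (cap 4). Sum = 4.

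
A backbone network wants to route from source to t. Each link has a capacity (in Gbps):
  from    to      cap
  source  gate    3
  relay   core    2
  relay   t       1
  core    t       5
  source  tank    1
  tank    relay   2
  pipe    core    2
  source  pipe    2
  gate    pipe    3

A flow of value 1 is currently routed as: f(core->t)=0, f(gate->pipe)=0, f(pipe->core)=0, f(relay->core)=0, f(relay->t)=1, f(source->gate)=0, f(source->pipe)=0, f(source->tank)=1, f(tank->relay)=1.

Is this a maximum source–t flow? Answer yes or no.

No

Residual path source->pipe->core->t has bottleneck 2 > 0.
Pushing 2 along it raises the flow to 3, so the given flow is not maximum.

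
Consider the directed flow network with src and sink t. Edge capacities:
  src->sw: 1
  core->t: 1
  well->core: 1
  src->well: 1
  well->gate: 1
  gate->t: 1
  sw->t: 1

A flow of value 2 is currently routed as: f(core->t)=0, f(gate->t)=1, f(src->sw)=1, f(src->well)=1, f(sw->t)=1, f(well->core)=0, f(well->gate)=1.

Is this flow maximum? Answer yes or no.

Residual reachable from src: {src}; t is not reachable.
Saturated cut: src->well, src->sw with total capacity 2 = current flow value. Flow is maximum.

Yes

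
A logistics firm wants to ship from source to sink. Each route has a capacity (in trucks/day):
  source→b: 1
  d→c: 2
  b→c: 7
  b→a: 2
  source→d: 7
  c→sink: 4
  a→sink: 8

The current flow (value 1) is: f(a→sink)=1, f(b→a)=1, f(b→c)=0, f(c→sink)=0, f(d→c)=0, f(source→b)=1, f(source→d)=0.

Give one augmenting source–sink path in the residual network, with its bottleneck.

Residual along source→d→c→sink: source→d: 7, d→c: 2, c→sink: 4.
Bottleneck = min = 2.

source→d→c→sink, bottleneck 2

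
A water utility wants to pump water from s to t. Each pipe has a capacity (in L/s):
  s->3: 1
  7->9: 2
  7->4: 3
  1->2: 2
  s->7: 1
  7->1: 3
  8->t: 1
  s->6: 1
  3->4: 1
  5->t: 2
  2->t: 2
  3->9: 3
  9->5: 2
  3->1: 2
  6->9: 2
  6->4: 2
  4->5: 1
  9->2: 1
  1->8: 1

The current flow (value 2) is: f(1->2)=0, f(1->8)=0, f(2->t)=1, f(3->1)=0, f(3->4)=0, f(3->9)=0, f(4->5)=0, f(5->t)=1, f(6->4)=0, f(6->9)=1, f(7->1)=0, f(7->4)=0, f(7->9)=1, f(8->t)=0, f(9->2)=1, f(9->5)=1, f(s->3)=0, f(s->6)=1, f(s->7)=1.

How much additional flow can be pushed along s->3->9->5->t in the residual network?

1

Residual capacities along the path: s->3: 1, 3->9: 3, 9->5: 1, 5->t: 1.
Minimum is 1.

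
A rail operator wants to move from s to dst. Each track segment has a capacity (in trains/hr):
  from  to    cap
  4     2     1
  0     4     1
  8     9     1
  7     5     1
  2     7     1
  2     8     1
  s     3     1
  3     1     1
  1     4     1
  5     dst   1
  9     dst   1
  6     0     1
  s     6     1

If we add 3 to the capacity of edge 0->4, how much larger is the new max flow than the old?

Original max flow = 1.
Edge 0->4 does not cross the min cut (source side {0, 1, 3, 4, 6, s}), so extra capacity there cannot help.
New max flow = 1. Increase = 0.

0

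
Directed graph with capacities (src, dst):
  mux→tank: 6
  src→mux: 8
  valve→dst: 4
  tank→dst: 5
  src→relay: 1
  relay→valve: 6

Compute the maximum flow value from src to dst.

6

Augment src→mux→tank→dst: bottleneck 5. Total 5.
Augment src→relay→valve→dst: bottleneck 1. Total 6.
No augmenting path remains in the residual graph.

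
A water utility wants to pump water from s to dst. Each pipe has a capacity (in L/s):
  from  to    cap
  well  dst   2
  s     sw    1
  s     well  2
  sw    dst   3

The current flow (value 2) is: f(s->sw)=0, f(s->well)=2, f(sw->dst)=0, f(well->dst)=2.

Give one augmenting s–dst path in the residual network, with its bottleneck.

Residual along s->sw->dst: s->sw: 1, sw->dst: 3.
Bottleneck = min = 1.

s->sw->dst, bottleneck 1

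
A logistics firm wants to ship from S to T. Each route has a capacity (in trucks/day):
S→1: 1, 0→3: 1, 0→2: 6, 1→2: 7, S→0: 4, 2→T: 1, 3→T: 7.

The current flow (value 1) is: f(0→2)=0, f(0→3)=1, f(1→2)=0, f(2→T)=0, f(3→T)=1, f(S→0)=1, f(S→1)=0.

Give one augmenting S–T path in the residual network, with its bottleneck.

Residual along S→0→2→T: S→0: 3, 0→2: 6, 2→T: 1.
Bottleneck = min = 1.

S→0→2→T, bottleneck 1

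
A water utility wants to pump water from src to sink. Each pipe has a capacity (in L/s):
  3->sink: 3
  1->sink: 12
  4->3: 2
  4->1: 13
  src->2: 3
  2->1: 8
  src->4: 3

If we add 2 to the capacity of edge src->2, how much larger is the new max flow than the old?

Original max flow = 6.
After raising cap(src->2), augmenting paths through that edge carry 2 more units.
New max flow = 8. Increase = 2.

2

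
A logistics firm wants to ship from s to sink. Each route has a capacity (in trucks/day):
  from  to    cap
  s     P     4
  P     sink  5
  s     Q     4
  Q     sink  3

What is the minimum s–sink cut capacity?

7

Max flow = 7 (via 2 augmenting paths).
In the residual at optimum, the set reachable from s is {Q, s}.
Cut edges: s->P (cap 4), Q->sink (cap 3). Sum = 7.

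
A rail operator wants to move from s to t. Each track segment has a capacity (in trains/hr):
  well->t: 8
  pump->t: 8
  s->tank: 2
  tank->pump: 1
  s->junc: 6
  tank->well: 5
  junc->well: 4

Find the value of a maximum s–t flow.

6

Augment s->tank->pump->t: bottleneck 1. Total 1.
Augment s->tank->well->t: bottleneck 1. Total 2.
Augment s->junc->well->t: bottleneck 4. Total 6.
No augmenting path remains in the residual graph.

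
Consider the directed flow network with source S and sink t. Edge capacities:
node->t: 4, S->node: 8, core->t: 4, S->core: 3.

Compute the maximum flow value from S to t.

Augment S->node->t: bottleneck 4. Total 4.
Augment S->core->t: bottleneck 3. Total 7.
No augmenting path remains in the residual graph.

7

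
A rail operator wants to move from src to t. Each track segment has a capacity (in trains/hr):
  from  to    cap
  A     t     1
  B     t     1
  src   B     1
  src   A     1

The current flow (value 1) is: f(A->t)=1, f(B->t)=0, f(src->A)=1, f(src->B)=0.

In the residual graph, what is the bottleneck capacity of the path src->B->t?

Residual capacities along the path: src->B: 1, B->t: 1.
Minimum is 1.

1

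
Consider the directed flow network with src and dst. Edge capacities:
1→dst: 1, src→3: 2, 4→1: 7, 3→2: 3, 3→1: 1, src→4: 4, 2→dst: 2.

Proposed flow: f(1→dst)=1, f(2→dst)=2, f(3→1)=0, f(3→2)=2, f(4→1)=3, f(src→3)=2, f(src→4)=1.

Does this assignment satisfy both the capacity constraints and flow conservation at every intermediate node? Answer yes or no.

No

Conservation fails at 4: inflow 1 ≠ outflow 3.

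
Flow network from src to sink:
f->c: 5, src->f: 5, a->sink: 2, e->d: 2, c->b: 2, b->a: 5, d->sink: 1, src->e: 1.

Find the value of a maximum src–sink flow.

Augment src->e->d->sink: bottleneck 1. Total 1.
Augment src->f->c->b->a->sink: bottleneck 2. Total 3.
No augmenting path remains in the residual graph.

3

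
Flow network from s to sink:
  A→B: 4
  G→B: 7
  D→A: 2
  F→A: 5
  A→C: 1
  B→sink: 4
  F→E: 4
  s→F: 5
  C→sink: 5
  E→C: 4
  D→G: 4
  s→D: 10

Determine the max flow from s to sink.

9

Augment s→D→G→B→sink: bottleneck 4. Total 4.
Augment s→D→A→C→sink: bottleneck 1. Total 5.
Augment s→F→E→C→sink: bottleneck 4. Total 9.
No augmenting path remains in the residual graph.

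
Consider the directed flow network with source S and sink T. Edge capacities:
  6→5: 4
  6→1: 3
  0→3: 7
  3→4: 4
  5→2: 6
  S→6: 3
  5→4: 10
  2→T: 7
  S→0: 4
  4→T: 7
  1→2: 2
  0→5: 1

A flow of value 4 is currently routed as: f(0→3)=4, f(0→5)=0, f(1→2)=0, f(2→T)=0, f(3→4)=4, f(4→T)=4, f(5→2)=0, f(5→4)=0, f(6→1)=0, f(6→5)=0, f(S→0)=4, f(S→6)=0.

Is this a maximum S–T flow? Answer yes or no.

No

Residual path S→6→5→4→T has bottleneck 3 > 0.
Pushing 3 along it raises the flow to 7, so the given flow is not maximum.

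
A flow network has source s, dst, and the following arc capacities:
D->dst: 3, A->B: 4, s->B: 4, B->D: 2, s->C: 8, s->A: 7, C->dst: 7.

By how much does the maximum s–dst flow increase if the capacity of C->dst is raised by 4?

1

Original max flow = 9.
After raising cap(C->dst), augmenting paths through that edge carry 1 more unit.
New max flow = 10. Increase = 1.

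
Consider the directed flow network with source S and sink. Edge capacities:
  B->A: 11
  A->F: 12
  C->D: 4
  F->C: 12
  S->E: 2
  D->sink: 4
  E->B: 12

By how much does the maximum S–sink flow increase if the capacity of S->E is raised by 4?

Original max flow = 2.
After raising cap(S->E), augmenting paths through that edge carry 2 more units.
New max flow = 4. Increase = 2.

2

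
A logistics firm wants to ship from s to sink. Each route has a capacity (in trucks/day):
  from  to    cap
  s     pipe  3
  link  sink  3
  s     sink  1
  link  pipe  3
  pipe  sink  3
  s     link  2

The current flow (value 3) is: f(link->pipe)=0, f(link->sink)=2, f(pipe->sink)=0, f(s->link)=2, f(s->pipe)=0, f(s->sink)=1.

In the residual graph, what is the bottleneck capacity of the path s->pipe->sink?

3

Residual capacities along the path: s->pipe: 3, pipe->sink: 3.
Minimum is 3.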